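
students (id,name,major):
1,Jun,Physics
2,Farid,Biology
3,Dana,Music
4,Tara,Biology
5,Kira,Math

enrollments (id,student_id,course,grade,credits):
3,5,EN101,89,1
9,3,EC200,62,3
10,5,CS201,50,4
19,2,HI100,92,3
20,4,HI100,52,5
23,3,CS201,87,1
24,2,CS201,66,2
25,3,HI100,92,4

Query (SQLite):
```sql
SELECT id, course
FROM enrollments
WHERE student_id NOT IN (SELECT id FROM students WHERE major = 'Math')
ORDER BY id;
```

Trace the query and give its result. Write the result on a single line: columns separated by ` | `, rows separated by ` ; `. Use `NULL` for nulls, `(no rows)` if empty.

Inner query: students.id where major = 'Math'.
Outer: keep enrollments rows whose student_id is not in that set.
Inner query → {5}

9 | EC200 ; 19 | HI100 ; 20 | HI100 ; 23 | CS201 ; 24 | CS201 ; 25 | HI100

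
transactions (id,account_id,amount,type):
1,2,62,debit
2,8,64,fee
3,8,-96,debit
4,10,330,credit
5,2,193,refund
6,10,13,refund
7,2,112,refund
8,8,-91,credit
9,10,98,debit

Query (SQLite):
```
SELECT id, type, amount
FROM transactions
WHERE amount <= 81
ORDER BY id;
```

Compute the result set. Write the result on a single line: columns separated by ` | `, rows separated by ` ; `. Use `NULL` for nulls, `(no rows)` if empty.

amount <= 81: ids {1, 2, 3, 6, 8}

1 | debit | 62 ; 2 | fee | 64 ; 3 | debit | -96 ; 6 | refund | 13 ; 8 | credit | -91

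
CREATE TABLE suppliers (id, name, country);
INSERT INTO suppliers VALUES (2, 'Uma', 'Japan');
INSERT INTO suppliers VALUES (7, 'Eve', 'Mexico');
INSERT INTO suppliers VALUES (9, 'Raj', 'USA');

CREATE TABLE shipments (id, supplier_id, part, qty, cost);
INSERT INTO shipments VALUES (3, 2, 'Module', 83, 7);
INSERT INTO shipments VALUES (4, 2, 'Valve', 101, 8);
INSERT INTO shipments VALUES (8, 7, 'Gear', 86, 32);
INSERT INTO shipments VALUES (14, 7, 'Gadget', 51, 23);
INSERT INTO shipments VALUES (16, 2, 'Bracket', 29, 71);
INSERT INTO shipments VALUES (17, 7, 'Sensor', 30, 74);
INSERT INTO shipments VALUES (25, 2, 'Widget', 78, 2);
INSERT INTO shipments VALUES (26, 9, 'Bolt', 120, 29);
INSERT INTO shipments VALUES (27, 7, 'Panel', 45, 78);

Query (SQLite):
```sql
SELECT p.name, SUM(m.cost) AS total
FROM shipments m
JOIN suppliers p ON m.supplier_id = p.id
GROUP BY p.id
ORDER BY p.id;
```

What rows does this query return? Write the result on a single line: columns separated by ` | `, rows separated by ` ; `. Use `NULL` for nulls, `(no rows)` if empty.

Join each shipments row to its suppliers via supplier_id.
Group joined rows by suppliers.id; compute SUM(m.cost) per group.
  2: ids {3, 4, 16, 25} → SUM(m.cost)=88
  7: ids {8, 14, 17, 27} → SUM(m.cost)=207
  9: ids {26} → SUM(m.cost)=29

Uma | 88 ; Eve | 207 ; Raj | 29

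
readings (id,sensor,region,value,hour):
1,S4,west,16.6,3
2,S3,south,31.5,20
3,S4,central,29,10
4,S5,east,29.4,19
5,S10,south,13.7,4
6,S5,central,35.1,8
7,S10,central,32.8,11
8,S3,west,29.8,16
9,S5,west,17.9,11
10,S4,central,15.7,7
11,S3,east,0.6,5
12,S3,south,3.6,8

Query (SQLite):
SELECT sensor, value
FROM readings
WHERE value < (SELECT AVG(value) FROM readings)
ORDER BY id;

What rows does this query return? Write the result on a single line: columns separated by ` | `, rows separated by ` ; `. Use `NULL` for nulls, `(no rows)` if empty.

Scalar subquery: AVG(value) over all readings rows = 21.308333 (≈; comparison uses full precision).
Keep rows where value < that value.

S4 | 16.6 ; S10 | 13.7 ; S5 | 17.9 ; S4 | 15.7 ; S3 | 0.6 ; S3 | 3.6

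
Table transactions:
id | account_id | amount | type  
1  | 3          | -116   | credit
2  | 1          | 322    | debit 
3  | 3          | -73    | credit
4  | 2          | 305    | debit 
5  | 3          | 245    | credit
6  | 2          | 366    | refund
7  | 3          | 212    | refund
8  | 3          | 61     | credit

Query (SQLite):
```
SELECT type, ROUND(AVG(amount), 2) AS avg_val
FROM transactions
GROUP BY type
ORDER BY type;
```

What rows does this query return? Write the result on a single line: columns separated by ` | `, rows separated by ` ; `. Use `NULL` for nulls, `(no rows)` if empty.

credit | 29.25 ; debit | 313.5 ; refund | 289

Partition transactions by type; compute ROUND(AVG(amount), 2) within each group.
  credit: ids {1, 3, 5, 8} → ROUND(AVG(amount), 2)=29.25
  debit: ids {2, 4} → ROUND(AVG(amount), 2)=313.5
  refund: ids {6, 7} → ROUND(AVG(amount), 2)=289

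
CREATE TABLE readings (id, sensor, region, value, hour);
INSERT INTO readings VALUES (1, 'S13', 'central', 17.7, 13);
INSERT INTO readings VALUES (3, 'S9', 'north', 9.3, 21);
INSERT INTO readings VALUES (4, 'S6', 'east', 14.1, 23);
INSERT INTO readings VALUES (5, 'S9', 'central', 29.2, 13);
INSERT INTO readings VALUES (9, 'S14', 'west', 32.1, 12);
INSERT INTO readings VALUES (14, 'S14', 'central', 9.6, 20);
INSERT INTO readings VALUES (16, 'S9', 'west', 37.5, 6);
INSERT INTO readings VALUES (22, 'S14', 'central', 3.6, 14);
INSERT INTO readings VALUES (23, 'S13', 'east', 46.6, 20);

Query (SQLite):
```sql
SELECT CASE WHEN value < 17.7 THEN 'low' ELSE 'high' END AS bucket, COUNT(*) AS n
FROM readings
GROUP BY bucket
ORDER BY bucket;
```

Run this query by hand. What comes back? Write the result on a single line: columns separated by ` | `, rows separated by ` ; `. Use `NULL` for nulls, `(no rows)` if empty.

Bucket rows by value < 17.7 → 'low' else 'high'; count each bucket.

high | 5 ; low | 4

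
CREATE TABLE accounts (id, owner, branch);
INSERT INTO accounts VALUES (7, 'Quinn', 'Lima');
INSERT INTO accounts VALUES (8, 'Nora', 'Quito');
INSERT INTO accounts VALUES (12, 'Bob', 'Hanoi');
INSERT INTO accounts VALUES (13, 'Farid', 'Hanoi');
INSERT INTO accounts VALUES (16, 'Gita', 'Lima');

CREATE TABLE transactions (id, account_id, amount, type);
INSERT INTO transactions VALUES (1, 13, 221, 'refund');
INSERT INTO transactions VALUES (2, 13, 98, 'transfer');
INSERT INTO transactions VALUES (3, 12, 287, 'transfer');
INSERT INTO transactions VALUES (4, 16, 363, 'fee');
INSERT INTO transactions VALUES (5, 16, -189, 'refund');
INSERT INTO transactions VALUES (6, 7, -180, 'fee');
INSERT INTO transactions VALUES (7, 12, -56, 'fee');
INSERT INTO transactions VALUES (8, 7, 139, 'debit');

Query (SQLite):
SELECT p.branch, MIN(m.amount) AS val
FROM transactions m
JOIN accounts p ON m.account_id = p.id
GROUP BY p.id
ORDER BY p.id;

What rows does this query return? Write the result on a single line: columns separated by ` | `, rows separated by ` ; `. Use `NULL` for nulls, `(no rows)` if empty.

Join each transactions row to its accounts via account_id.
Group joined rows by accounts.id; compute MIN(m.amount) per group.
  7: ids {6, 8} → MIN(m.amount)=-180
  12: ids {3, 7} → MIN(m.amount)=-56
  13: ids {1, 2} → MIN(m.amount)=98
  16: ids {4, 5} → MIN(m.amount)=-189

Lima | -180 ; Hanoi | -56 ; Hanoi | 98 ; Lima | -189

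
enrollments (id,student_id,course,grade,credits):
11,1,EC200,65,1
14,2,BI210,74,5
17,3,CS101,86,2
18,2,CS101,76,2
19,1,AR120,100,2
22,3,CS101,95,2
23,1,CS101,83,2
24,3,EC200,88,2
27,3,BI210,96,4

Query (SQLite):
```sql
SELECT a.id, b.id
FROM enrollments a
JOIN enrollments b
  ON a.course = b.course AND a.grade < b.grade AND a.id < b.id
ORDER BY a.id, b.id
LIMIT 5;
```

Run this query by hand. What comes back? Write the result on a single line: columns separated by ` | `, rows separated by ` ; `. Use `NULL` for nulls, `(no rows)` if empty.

11 | 24 ; 14 | 27 ; 17 | 22 ; 18 | 22 ; 18 | 23

Pairs (a,b) with same course, a.grade < b.grade, a.id < b.id.
course groups: AR120:{19} BI210:{14,27} CS101:{17,18,22,23} EC200:{11,24}
Ordered by (a.id, b.id); first 5.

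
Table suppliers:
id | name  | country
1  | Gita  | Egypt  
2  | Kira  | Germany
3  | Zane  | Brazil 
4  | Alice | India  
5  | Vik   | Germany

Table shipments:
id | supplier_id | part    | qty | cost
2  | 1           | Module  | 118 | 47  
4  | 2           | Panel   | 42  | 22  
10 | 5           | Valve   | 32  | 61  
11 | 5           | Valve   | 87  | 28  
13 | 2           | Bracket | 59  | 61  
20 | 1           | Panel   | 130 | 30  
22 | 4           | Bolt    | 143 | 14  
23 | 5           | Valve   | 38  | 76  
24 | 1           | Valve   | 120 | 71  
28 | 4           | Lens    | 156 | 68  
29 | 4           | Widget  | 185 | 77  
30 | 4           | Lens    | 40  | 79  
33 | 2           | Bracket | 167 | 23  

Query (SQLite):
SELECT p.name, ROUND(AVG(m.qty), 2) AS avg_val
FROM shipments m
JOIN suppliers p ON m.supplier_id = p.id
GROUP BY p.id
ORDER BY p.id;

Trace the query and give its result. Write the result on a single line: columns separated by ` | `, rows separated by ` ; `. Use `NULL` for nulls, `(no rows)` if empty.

Join each shipments row to its suppliers via supplier_id.
Group joined rows by suppliers.id; compute ROUND(AVG(m.qty), 2) per group.
  1: ids {2, 20, 24} → ROUND(AVG(m.qty), 2)=122.67
  2: ids {4, 13, 33} → ROUND(AVG(m.qty), 2)=89.33
  4: ids {22, 28, 29, 30} → ROUND(AVG(m.qty), 2)=131
  5: ids {10, 11, 23} → ROUND(AVG(m.qty), 2)=52.33

Gita | 122.67 ; Kira | 89.33 ; Alice | 131 ; Vik | 52.33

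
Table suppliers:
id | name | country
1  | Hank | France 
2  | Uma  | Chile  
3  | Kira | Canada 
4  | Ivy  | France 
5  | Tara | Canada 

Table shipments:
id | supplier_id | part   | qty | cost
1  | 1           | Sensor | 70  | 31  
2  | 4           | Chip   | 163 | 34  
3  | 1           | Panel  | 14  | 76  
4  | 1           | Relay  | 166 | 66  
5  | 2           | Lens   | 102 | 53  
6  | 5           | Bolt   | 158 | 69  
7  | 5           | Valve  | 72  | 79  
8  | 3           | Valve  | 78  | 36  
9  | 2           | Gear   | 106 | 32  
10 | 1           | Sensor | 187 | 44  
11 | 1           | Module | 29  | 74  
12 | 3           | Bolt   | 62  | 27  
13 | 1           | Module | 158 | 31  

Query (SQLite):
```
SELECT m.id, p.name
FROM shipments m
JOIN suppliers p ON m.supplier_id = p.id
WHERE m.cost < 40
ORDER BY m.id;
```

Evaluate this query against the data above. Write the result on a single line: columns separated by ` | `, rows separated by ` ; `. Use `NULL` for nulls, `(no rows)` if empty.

Each shipments row matches the suppliers row where supplier_id = suppliers.id.
Then keep rows with m.cost < 40.

1 | Hank ; 2 | Ivy ; 8 | Kira ; 9 | Uma ; 12 | Kira ; 13 | Hank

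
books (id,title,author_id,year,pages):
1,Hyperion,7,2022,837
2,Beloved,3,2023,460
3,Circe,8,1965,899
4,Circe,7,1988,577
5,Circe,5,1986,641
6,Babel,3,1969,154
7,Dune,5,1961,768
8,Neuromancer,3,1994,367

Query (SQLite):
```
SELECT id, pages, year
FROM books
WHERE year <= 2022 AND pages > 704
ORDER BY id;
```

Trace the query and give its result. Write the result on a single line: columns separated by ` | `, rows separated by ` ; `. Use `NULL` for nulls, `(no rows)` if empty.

1 | 837 | 2022 ; 3 | 899 | 1965 ; 7 | 768 | 1961

year <= 2022: ids {1, 3, 4, 5, 6, 7, 8}
pages > 704: ids {1, 3, 7}
Combine with AND.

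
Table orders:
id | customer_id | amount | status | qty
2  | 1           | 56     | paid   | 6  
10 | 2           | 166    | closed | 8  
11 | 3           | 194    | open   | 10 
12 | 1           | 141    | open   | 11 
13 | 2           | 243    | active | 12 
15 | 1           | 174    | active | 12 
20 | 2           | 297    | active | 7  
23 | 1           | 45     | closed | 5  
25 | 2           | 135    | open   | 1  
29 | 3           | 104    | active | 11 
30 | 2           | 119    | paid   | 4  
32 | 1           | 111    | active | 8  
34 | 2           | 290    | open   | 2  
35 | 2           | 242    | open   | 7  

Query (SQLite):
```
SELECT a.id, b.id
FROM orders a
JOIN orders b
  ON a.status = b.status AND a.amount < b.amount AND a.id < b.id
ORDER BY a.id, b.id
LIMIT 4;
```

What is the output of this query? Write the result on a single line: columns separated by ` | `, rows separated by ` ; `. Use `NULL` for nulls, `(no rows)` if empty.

2 | 30 ; 11 | 34 ; 11 | 35 ; 12 | 34

Pairs (a,b) with same status, a.amount < b.amount, a.id < b.id.
status groups: active:{13,15,20,29,32} closed:{10,23} open:{11,12,25,34,35} paid:{2,30}
Ordered by (a.id, b.id); first 4.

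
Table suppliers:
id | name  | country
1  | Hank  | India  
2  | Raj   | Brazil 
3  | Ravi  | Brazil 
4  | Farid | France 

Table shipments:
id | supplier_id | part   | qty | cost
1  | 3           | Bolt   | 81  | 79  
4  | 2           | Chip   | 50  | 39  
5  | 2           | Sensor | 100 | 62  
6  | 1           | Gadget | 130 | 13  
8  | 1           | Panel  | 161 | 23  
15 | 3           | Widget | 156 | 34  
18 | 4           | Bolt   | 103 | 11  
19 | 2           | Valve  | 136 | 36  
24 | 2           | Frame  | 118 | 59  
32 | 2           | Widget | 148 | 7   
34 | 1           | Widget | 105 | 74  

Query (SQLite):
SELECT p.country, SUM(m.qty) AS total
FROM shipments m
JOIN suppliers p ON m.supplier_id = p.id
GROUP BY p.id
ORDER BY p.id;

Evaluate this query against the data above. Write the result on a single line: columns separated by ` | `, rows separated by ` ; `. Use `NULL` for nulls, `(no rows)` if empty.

Join each shipments row to its suppliers via supplier_id.
Group joined rows by suppliers.id; compute SUM(m.qty) per group.
  1: ids {6, 8, 34} → SUM(m.qty)=396
  2: ids {4, 5, 19, 24, 32} → SUM(m.qty)=552
  3: ids {1, 15} → SUM(m.qty)=237
  4: ids {18} → SUM(m.qty)=103

India | 396 ; Brazil | 552 ; Brazil | 237 ; France | 103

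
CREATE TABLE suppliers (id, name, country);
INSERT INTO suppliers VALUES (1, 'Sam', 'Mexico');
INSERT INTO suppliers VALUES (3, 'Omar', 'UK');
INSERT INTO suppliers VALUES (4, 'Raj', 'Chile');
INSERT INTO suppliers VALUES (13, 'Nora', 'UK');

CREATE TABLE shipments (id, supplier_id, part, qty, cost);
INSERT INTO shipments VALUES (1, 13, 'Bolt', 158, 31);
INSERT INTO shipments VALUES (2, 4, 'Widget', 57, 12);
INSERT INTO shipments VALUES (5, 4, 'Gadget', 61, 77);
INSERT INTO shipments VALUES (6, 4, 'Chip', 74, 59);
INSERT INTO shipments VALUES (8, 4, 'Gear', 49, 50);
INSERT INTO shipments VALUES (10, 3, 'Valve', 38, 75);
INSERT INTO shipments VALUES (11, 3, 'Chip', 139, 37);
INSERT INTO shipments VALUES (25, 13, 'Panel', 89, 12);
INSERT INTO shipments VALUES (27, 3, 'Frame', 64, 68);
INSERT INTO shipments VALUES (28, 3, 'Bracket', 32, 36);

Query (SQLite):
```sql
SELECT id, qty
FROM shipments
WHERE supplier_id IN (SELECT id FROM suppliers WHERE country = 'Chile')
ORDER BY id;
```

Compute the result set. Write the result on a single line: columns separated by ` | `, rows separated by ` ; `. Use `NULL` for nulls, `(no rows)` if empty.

2 | 57 ; 5 | 61 ; 6 | 74 ; 8 | 49

Inner query: suppliers.id where country = 'Chile'.
Outer: keep shipments rows whose supplier_id is in that set.
Inner query → {4}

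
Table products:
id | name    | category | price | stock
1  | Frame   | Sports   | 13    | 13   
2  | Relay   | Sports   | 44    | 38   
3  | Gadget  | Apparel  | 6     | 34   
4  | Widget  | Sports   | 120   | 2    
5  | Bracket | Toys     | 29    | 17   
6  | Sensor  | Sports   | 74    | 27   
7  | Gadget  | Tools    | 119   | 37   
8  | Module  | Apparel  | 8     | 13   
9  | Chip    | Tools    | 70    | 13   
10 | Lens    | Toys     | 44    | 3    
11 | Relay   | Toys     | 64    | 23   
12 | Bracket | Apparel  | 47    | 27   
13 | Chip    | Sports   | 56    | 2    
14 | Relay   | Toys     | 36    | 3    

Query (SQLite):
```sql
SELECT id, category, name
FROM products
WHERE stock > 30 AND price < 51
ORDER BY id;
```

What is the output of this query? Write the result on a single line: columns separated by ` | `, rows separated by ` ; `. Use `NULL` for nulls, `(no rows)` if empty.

2 | Sports | Relay ; 3 | Apparel | Gadget

stock > 30: ids {2, 3, 7}
price < 51: ids {1, 2, 3, 5, 8, 10, 12, 14}
Combine with AND.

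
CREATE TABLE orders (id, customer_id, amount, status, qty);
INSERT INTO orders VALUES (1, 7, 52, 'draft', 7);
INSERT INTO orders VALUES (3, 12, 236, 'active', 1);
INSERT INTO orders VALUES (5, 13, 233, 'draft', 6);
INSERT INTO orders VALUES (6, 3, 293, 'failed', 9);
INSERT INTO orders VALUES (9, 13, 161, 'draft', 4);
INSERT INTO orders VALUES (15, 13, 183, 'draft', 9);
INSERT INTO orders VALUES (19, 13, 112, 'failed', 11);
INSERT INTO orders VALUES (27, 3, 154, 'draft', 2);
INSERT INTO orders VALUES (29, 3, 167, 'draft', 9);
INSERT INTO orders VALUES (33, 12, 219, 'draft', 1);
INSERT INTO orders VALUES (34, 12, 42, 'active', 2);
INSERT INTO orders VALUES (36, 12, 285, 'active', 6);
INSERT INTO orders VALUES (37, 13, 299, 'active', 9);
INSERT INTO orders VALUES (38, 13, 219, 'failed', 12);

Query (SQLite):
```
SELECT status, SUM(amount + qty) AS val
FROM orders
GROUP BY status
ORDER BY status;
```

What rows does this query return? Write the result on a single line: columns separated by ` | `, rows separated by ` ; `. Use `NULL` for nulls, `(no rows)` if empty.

For each row compute amount + qty.
Group by status; take SUM of the expression per group.
  active: ids {3, 34, 36, 37} → SUM(amount + qty)=880
  draft: ids {1, 5, 9, 15, 27, 29, 33} → SUM(amount + qty)=1207
  failed: ids {6, 19, 38} → SUM(amount + qty)=656

active | 880 ; draft | 1207 ; failed | 656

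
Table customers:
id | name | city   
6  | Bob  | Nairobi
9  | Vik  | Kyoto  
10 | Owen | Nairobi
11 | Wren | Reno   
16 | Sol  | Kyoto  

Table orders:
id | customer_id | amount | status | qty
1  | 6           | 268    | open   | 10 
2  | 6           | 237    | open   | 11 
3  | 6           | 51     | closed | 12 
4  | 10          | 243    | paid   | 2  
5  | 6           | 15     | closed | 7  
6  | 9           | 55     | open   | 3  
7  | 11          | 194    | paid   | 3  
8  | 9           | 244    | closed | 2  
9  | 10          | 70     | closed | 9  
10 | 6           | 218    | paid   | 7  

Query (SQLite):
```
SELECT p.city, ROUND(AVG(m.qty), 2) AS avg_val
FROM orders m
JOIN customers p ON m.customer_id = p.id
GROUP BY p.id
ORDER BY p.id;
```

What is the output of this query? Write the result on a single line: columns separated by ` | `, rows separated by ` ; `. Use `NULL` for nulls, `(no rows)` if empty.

Nairobi | 9.4 ; Kyoto | 2.5 ; Nairobi | 5.5 ; Reno | 3

Join each orders row to its customers via customer_id.
Group joined rows by customers.id; compute ROUND(AVG(m.qty), 2) per group.
  6: ids {1, 2, 3, 5, 10} → ROUND(AVG(m.qty), 2)=9.4
  9: ids {6, 8} → ROUND(AVG(m.qty), 2)=2.5
  10: ids {4, 9} → ROUND(AVG(m.qty), 2)=5.5
  11: ids {7} → ROUND(AVG(m.qty), 2)=3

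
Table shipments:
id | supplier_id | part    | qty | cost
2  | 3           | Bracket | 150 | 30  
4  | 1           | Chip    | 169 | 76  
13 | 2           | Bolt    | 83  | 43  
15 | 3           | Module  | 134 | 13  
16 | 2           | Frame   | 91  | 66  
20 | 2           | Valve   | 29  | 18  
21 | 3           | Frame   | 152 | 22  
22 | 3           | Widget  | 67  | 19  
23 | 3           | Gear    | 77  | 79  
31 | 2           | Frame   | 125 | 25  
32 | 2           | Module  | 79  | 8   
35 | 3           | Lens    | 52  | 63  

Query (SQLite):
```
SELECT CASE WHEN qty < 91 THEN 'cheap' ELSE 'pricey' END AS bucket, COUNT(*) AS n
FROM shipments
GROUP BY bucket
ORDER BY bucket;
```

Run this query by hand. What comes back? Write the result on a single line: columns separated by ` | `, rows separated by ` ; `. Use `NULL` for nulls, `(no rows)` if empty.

Bucket rows by qty < 91 → 'cheap' else 'pricey'; count each bucket.

cheap | 6 ; pricey | 6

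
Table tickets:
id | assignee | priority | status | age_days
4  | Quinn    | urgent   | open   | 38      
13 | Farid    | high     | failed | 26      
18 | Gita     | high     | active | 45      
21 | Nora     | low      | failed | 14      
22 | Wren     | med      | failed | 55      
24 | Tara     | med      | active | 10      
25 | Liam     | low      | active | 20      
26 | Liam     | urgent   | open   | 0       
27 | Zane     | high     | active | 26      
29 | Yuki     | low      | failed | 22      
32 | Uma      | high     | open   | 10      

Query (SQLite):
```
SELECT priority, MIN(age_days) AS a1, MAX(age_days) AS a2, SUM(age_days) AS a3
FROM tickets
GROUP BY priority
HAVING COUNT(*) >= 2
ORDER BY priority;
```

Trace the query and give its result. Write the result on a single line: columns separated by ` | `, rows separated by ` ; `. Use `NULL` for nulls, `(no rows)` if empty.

high | 10 | 45 | 107 ; low | 14 | 22 | 56 ; med | 10 | 55 | 65 ; urgent | 0 | 38 | 38

Group tickets by priority.
Per group compute: MIN(age_days), MAX(age_days), SUM(age_days).
HAVING: drop groups with fewer than 2 rows.
  high: ids {13, 18, 27, 32} → MIN(age_days)=10, MAX(age_days)=45, SUM(age_days)=107
  low: ids {21, 25, 29} → MIN(age_days)=14, MAX(age_days)=22, SUM(age_days)=56
  med: ids {22, 24} → MIN(age_days)=10, MAX(age_days)=55, SUM(age_days)=65
  urgent: ids {4, 26} → MIN(age_days)=0, MAX(age_days)=38, SUM(age_days)=38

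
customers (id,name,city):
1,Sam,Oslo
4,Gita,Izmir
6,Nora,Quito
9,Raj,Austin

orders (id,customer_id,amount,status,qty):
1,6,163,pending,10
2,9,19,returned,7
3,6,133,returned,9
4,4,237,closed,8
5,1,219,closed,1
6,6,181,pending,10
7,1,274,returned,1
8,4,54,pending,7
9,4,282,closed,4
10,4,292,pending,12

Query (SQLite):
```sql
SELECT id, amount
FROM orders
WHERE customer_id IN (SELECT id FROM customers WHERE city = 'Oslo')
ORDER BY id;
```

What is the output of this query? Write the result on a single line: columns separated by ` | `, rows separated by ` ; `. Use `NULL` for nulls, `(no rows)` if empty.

5 | 219 ; 7 | 274

Inner query: customers.id where city = 'Oslo'.
Outer: keep orders rows whose customer_id is in that set.
Inner query → {1}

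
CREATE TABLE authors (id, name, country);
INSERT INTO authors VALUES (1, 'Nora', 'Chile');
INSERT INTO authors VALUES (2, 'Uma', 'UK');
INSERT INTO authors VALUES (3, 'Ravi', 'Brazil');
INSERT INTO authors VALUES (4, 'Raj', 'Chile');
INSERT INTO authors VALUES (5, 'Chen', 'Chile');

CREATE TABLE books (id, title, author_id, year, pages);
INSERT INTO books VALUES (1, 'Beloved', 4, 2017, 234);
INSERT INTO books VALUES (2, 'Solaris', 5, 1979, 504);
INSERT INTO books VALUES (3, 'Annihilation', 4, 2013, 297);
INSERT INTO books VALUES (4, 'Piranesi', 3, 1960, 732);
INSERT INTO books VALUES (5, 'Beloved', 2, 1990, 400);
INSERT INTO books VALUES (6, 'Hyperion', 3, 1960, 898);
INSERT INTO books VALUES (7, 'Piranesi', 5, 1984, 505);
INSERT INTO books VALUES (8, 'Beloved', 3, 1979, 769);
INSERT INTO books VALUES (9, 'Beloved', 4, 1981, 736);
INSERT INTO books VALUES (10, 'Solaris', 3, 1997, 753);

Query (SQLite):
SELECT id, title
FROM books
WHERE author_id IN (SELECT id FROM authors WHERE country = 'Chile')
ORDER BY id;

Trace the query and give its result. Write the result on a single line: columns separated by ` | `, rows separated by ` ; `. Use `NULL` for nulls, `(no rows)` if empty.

Inner query: authors.id where country = 'Chile'.
Outer: keep books rows whose author_id is in that set.
Inner query → {1, 4, 5}

1 | Beloved ; 2 | Solaris ; 3 | Annihilation ; 7 | Piranesi ; 9 | Beloved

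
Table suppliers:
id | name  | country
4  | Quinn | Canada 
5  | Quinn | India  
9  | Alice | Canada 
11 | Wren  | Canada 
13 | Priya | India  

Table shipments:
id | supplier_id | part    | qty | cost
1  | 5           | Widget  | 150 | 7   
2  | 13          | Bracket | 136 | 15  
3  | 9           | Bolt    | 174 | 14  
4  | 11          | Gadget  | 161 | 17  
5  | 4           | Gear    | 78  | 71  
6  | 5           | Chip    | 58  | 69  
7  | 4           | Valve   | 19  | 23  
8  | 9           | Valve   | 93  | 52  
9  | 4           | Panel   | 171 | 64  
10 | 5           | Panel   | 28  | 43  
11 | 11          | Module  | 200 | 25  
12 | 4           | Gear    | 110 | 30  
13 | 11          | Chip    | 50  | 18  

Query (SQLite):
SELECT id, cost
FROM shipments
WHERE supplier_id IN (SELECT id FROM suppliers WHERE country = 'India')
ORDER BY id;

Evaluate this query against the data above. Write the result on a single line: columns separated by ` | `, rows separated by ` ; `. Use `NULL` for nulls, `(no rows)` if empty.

1 | 7 ; 2 | 15 ; 6 | 69 ; 10 | 43

Inner query: suppliers.id where country = 'India'.
Outer: keep shipments rows whose supplier_id is in that set.
Inner query → {5, 13}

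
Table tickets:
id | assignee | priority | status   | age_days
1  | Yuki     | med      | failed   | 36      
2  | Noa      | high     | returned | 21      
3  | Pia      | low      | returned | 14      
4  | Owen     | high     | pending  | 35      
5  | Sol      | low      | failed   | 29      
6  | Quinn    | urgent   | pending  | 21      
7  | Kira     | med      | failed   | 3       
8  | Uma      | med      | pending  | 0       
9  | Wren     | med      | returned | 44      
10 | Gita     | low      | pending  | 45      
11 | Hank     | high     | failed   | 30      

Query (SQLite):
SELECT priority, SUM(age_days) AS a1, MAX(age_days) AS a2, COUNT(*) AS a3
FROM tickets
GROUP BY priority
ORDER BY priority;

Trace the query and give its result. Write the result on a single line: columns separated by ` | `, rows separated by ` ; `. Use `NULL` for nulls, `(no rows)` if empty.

high | 86 | 35 | 3 ; low | 88 | 45 | 3 ; med | 83 | 44 | 4 ; urgent | 21 | 21 | 1

Group tickets by priority.
Per group compute: SUM(age_days), MAX(age_days), COUNT(*).
  high: ids {2, 4, 11} → SUM(age_days)=86, MAX(age_days)=35, COUNT(*)=3
  low: ids {3, 5, 10} → SUM(age_days)=88, MAX(age_days)=45, COUNT(*)=3
  med: ids {1, 7, 8, 9} → SUM(age_days)=83, MAX(age_days)=44, COUNT(*)=4
  urgent: ids {6} → SUM(age_days)=21, MAX(age_days)=21, COUNT(*)=1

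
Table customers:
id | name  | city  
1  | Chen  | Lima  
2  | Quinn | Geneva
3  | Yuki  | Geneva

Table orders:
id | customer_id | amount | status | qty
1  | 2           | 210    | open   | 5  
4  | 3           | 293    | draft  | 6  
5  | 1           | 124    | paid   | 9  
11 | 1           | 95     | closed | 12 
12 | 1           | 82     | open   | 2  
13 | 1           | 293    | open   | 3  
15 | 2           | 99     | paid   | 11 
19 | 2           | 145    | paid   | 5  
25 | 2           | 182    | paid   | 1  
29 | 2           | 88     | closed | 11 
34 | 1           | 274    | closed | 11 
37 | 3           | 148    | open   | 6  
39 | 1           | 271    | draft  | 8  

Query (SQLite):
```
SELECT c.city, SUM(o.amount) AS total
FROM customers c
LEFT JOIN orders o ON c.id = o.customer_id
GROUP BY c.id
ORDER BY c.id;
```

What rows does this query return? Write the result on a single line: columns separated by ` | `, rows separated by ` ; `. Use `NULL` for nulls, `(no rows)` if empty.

Lima | 1139 ; Geneva | 724 ; Geneva | 441

LEFT JOIN keeps every customers row; unmatched ones get NULL for orders columns.
Group by customers.id and compute SUM(o.amount). SUM over an all-NULL group is NULL.
  1: ids {5, 11, 12, 13, 34, 39} → SUM(o.amount)=1139
  2: ids {1, 15, 19, 25, 29} → SUM(o.amount)=724
  3: ids {4, 37} → SUM(o.amount)=441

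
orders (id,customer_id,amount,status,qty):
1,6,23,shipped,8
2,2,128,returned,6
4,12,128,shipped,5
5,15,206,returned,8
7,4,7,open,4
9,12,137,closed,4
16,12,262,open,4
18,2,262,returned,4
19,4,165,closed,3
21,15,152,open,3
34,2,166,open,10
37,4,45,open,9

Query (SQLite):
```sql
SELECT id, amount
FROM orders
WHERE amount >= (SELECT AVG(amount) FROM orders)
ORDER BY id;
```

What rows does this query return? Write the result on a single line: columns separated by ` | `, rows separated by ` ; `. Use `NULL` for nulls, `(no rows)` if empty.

Scalar subquery: AVG(amount) over all orders rows = 140.083333 (≈; comparison uses full precision).
Keep rows where amount >= that value.

5 | 206 ; 16 | 262 ; 18 | 262 ; 19 | 165 ; 21 | 152 ; 34 | 166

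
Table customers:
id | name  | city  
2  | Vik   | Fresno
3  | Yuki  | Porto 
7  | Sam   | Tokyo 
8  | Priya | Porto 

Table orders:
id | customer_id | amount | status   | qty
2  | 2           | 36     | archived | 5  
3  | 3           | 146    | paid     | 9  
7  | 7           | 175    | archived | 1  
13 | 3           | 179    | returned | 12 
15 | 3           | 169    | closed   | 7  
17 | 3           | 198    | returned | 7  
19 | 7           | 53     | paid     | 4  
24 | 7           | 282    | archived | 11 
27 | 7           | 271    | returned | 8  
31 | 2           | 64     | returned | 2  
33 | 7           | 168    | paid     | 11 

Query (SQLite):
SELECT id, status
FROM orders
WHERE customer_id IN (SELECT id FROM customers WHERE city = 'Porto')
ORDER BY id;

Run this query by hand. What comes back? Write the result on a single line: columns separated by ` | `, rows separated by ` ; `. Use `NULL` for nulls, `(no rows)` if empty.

Inner query: customers.id where city = 'Porto'.
Outer: keep orders rows whose customer_id is in that set.
Inner query → {3, 8}

3 | paid ; 13 | returned ; 15 | closed ; 17 | returned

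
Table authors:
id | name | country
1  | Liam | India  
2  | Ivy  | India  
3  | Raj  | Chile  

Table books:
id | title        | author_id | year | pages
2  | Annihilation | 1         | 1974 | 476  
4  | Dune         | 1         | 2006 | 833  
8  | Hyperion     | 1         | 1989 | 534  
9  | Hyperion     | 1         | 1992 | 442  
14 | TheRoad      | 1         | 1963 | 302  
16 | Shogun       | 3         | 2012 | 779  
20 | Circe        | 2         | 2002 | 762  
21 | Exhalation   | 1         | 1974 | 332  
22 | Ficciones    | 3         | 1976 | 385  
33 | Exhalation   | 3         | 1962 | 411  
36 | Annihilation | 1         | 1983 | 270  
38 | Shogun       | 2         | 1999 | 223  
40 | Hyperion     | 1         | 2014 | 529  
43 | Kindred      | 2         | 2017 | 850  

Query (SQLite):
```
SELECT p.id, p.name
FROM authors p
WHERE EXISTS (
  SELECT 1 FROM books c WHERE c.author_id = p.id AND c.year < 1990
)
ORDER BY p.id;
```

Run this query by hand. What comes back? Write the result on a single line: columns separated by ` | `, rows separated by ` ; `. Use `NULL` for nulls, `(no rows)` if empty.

1 | Liam ; 3 | Raj

For each authors row, check whether any books with matching author_id has year < 1990.
Keep rows where that is true.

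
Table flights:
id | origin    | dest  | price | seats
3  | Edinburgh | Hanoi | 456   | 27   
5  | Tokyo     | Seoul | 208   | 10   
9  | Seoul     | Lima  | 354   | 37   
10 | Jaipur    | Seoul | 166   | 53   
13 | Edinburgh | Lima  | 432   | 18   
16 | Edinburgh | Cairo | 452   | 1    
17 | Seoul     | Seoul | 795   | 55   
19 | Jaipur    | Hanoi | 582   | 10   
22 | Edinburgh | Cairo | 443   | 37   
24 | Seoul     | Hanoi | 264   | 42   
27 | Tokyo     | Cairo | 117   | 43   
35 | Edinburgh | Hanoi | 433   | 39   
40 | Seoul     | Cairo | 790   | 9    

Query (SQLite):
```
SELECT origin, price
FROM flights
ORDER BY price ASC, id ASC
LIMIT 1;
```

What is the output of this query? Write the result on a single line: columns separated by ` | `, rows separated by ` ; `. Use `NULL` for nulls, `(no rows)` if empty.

Sort by price asc, tiebreak id asc: (117, id=27), (166, id=10), (208, id=5), (264, id=24) …. Take first 1.

Tokyo | 117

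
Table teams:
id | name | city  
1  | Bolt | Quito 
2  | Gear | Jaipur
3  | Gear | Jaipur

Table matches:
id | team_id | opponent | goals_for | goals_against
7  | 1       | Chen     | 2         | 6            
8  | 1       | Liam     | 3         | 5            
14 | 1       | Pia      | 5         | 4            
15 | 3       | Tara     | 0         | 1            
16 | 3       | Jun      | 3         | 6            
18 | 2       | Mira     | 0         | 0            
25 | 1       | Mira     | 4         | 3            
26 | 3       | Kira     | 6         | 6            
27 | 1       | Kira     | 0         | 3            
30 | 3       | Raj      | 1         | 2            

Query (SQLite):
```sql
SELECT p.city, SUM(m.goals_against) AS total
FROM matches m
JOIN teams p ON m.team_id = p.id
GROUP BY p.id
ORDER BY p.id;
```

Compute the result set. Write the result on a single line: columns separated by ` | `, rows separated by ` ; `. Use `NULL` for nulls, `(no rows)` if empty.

Join each matches row to its teams via team_id.
Group joined rows by teams.id; compute SUM(m.goals_against) per group.
  1: ids {7, 8, 14, 25, 27} → SUM(m.goals_against)=21
  2: ids {18} → SUM(m.goals_against)=0
  3: ids {15, 16, 26, 30} → SUM(m.goals_against)=15

Quito | 21 ; Jaipur | 0 ; Jaipur | 15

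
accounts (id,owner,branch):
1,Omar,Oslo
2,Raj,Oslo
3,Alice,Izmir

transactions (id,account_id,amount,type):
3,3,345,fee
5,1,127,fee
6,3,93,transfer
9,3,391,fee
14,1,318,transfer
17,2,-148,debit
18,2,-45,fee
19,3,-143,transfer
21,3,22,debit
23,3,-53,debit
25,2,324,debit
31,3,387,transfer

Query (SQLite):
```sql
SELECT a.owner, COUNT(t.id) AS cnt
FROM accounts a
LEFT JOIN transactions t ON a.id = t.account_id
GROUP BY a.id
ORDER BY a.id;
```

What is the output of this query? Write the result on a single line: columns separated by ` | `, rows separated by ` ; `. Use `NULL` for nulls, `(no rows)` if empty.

Omar | 2 ; Raj | 3 ; Alice | 7

LEFT JOIN keeps every accounts row; unmatched ones get NULL for transactions columns.
Group by accounts.id and compute COUNT(t.id). COUNT(col) of an all-NULL group is 0.
  1: ids {5, 14} → COUNT(t.id)=2
  2: ids {17, 18, 25} → COUNT(t.id)=3
  3: ids {3, 6, 9, 19, 21, 23, 31} → COUNT(t.id)=7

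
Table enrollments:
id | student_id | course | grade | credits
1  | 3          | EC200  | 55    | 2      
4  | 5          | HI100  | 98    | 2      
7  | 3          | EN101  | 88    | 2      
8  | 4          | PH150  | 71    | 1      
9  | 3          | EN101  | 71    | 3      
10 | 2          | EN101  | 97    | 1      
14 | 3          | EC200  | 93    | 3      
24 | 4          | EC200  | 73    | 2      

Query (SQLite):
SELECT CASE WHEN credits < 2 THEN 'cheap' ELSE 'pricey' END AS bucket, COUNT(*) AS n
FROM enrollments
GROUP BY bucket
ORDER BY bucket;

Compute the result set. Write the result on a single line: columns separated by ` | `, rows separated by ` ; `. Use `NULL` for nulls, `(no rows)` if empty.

Bucket rows by credits < 2 → 'cheap' else 'pricey'; count each bucket.

cheap | 2 ; pricey | 6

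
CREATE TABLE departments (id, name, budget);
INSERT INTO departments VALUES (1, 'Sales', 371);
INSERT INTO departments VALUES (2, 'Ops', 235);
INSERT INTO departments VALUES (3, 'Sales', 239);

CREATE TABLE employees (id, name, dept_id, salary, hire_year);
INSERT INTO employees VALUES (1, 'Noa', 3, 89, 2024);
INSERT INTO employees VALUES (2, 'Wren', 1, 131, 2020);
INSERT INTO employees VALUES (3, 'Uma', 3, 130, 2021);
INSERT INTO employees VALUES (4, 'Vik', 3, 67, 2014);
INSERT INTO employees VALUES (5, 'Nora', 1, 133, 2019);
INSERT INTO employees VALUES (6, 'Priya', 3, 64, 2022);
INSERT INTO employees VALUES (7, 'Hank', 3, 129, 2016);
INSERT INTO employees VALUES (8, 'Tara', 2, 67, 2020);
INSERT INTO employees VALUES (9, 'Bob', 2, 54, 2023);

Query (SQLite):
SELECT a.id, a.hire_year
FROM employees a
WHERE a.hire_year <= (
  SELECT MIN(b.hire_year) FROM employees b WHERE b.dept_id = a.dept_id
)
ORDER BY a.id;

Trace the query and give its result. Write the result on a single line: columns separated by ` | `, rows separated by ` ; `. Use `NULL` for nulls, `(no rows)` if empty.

4 | 2014 ; 5 | 2019 ; 8 | 2020

For each employees row a, compute MIN(hire_year) over rows sharing a.dept_id.
Keep row a if a.hire_year <= that per-group MIN.
  dept_id=1: MIN(hire_year) = 2019
  dept_id=2: MIN(hire_year) = 2020
  dept_id=3: MIN(hire_year) = 2014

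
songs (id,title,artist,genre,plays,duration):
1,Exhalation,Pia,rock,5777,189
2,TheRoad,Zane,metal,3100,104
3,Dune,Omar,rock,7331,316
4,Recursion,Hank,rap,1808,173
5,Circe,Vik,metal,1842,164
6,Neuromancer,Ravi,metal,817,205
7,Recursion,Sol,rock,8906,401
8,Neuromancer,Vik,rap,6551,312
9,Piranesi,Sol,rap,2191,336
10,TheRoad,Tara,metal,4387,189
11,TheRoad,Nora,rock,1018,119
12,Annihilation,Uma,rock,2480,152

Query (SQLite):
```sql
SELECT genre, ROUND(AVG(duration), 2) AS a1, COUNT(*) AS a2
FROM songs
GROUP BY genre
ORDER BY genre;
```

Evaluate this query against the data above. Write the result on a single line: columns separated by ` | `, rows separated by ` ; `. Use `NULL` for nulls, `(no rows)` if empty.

Group songs by genre.
Per group compute: ROUND(AVG(duration), 2), COUNT(*).
  metal: ids {2, 5, 6, 10} → ROUND(AVG(duration), 2)=165.5, COUNT(*)=4
  rap: ids {4, 8, 9} → ROUND(AVG(duration), 2)=273.67, COUNT(*)=3
  rock: ids {1, 3, 7, 11, 12} → ROUND(AVG(duration), 2)=235.4, COUNT(*)=5

metal | 165.5 | 4 ; rap | 273.67 | 3 ; rock | 235.4 | 5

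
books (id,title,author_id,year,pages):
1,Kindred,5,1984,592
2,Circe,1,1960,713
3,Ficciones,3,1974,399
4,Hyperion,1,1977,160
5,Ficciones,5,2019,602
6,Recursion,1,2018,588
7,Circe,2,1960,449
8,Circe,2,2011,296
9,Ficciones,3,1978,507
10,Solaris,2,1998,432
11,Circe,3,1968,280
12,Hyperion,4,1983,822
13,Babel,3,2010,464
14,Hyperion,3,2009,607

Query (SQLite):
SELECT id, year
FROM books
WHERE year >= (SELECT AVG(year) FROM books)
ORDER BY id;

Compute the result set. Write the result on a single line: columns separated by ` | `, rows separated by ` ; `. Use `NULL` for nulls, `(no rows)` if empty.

5 | 2019 ; 6 | 2018 ; 8 | 2011 ; 10 | 1998 ; 13 | 2010 ; 14 | 2009

Scalar subquery: AVG(year) over all books rows = 1989.214286 (≈; comparison uses full precision).
Keep rows where year >= that value.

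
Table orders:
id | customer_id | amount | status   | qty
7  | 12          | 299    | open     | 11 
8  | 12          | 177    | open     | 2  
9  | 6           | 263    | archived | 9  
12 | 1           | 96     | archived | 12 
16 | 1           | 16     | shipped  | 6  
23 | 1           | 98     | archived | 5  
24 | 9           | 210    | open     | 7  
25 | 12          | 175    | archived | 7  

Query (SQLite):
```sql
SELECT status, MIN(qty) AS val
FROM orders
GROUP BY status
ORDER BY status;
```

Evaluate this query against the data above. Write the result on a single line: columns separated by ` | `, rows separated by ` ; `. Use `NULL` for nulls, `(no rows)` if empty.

Partition orders by status; compute MIN(qty) within each group.
  archived: ids {9, 12, 23, 25} → MIN(qty)=5
  open: ids {7, 8, 24} → MIN(qty)=2
  shipped: ids {16} → MIN(qty)=6

archived | 5 ; open | 2 ; shipped | 6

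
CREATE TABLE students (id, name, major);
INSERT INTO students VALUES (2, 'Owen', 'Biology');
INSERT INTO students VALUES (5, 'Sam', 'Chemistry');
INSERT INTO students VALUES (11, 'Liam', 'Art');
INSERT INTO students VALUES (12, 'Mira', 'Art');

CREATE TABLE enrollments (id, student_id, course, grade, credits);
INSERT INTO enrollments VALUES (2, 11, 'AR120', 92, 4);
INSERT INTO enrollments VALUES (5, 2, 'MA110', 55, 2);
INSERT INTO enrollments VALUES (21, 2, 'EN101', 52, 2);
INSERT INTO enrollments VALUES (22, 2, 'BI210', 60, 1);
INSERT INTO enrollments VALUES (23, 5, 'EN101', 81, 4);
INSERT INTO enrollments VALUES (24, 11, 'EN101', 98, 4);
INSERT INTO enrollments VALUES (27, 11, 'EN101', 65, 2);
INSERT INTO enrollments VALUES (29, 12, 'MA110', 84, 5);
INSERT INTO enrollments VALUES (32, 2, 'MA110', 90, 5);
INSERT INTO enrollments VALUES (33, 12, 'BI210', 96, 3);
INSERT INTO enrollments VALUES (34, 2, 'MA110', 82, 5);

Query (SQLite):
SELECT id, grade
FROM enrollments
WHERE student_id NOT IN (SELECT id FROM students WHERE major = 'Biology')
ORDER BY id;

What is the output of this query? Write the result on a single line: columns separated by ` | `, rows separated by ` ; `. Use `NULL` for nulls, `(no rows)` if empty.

2 | 92 ; 23 | 81 ; 24 | 98 ; 27 | 65 ; 29 | 84 ; 33 | 96

Inner query: students.id where major = 'Biology'.
Outer: keep enrollments rows whose student_id is not in that set.
Inner query → {2}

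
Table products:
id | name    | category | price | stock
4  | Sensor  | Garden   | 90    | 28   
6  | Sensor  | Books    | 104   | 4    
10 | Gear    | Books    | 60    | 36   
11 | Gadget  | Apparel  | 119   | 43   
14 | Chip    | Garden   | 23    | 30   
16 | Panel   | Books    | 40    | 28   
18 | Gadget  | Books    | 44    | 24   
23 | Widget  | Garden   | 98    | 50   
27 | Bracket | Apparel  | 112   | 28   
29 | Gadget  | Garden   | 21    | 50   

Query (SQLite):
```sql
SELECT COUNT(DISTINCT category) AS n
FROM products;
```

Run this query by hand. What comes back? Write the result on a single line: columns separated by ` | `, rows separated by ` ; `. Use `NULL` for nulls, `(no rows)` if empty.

Count distinct non-NULL category values.

3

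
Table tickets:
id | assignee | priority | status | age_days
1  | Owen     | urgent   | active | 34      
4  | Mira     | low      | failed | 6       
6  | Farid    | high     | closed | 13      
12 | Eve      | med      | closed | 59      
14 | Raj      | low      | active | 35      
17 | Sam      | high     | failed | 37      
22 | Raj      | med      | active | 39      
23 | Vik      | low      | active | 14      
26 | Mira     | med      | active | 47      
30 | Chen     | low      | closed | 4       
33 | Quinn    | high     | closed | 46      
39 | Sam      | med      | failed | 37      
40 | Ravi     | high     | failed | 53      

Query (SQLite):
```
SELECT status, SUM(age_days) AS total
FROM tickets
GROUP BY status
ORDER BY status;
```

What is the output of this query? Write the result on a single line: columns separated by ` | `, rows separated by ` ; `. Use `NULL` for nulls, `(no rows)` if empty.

active | 169 ; closed | 122 ; failed | 133

Partition tickets by status; compute SUM(age_days) within each group.
  active: ids {1, 14, 22, 23, 26} → SUM(age_days)=169
  closed: ids {6, 12, 30, 33} → SUM(age_days)=122
  failed: ids {4, 17, 39, 40} → SUM(age_days)=133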